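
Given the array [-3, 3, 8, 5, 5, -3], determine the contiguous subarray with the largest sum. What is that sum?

Using Kadane's algorithm on [-3, 3, 8, 5, 5, -3]:

Scanning through the array:
Position 1 (value 3): max_ending_here = 3, max_so_far = 3
Position 2 (value 8): max_ending_here = 11, max_so_far = 11
Position 3 (value 5): max_ending_here = 16, max_so_far = 16
Position 4 (value 5): max_ending_here = 21, max_so_far = 21
Position 5 (value -3): max_ending_here = 18, max_so_far = 21

Maximum subarray: [3, 8, 5, 5]
Maximum sum: 21

The maximum subarray is [3, 8, 5, 5] with sum 21. This subarray runs from index 1 to index 4.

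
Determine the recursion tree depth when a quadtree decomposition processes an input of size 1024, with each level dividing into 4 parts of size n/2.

For divide and conquer with division factor 2:

Problem sizes at each level:
Level 0: 1024
Level 1: 512
Level 2: 256
Level 3: 128
Level 4: 64
Level 5: 32
Level 6: 16
Level 7: 8
Level 8: 4
Level 9: 2
Level 10: 1

The root is level 0 and the size-1 base case is level 10 (the tree spans levels 0 through 10, i.e. 11 levels counting the root), so the depth is the number of divisions: log_2(1024) = 10

The recursion tree depth is log_2(1024) = 10. At each level, the problem size is divided by 2, so it takes 10 divisions to reduce to a base case of size 1. The algorithm makes 4 recursive calls at each level.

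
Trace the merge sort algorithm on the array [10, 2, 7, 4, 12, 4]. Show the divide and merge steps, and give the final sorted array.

Merge sort trace:

Split: [10, 2, 7, 4, 12, 4] -> [10, 2, 7] and [4, 12, 4]
  Split: [10, 2, 7] -> [10] and [2, 7]
    Split: [2, 7] -> [2] and [7]
    Merge: [2] + [7] -> [2, 7]
  Merge: [10] + [2, 7] -> [2, 7, 10]
  Split: [4, 12, 4] -> [4] and [12, 4]
    Split: [12, 4] -> [12] and [4]
    Merge: [12] + [4] -> [4, 12]
  Merge: [4] + [4, 12] -> [4, 4, 12]
Merge: [2, 7, 10] + [4, 4, 12] -> [2, 4, 4, 7, 10, 12]

Final sorted array: [2, 4, 4, 7, 10, 12]

The merge sort proceeds by recursively splitting the array and merging sorted halves.
After all merges, the sorted array is [2, 4, 4, 7, 10, 12].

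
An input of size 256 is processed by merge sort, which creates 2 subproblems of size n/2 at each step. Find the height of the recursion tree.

For divide and conquer with division factor 2:

Problem sizes at each level:
Level 0: 256
Level 1: 128
Level 2: 64
Level 3: 32
Level 4: 16
Level 5: 8
Level 6: 4
Level 7: 2
Level 8: 1

The root is level 0 and the size-1 base case is level 8 (the tree spans levels 0 through 8, i.e. 9 levels counting the root), so the depth is the number of divisions: log_2(256) = 8

The recursion tree depth is log_2(256) = 8. At each level, the problem size is divided by 2, so it takes 8 divisions to reduce to a base case of size 1. The algorithm makes 2 recursive calls at each level.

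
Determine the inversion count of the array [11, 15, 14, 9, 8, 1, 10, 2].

Finding inversions in [11, 15, 14, 9, 8, 1, 10, 2]:

(0, 3): arr[0]=11 > arr[3]=9
(0, 4): arr[0]=11 > arr[4]=8
(0, 5): arr[0]=11 > arr[5]=1
(0, 6): arr[0]=11 > arr[6]=10
(0, 7): arr[0]=11 > arr[7]=2
(1, 2): arr[1]=15 > arr[2]=14
(1, 3): arr[1]=15 > arr[3]=9
(1, 4): arr[1]=15 > arr[4]=8
(1, 5): arr[1]=15 > arr[5]=1
(1, 6): arr[1]=15 > arr[6]=10
(1, 7): arr[1]=15 > arr[7]=2
(2, 3): arr[2]=14 > arr[3]=9
(2, 4): arr[2]=14 > arr[4]=8
(2, 5): arr[2]=14 > arr[5]=1
(2, 6): arr[2]=14 > arr[6]=10
(2, 7): arr[2]=14 > arr[7]=2
(3, 4): arr[3]=9 > arr[4]=8
(3, 5): arr[3]=9 > arr[5]=1
(3, 7): arr[3]=9 > arr[7]=2
(4, 5): arr[4]=8 > arr[5]=1
(4, 7): arr[4]=8 > arr[7]=2
(6, 7): arr[6]=10 > arr[7]=2

Total inversions: 22

The array has 22 inversion(s): (0,3), (0,4), (0,5), (0,6), (0,7), (1,2), (1,3), (1,4), (1,5), (1,6), (1,7), (2,3), (2,4), (2,5), (2,6), (2,7), (3,4), (3,5), (3,7), (4,5), (4,7), (6,7). Each pair (i,j) satisfies i < j and arr[i] > arr[j].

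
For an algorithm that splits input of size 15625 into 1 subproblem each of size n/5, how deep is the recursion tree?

For divide and conquer with division factor 5:

Problem sizes at each level:
Level 0: 15625
Level 1: 3125
Level 2: 625
Level 3: 125
Level 4: 25
Level 5: 5
Level 6: 1

The root is level 0 and the size-1 base case is level 6 (the tree spans levels 0 through 6, i.e. 7 levels counting the root), so the depth is the number of divisions: log_5(15625) = 6

The recursion tree depth is log_5(15625) = 6. At each level, the problem size is divided by 5, so it takes 6 divisions to reduce to a base case of size 1. The algorithm makes 1 recursive call at each level.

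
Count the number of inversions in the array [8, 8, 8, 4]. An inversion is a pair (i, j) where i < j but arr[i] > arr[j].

Finding inversions in [8, 8, 8, 4]:

(0, 3): arr[0]=8 > arr[3]=4
(1, 3): arr[1]=8 > arr[3]=4
(2, 3): arr[2]=8 > arr[3]=4

Total inversions: 3

The array has 3 inversion(s): (0,3), (1,3), (2,3). Each pair (i,j) satisfies i < j and arr[i] > arr[j].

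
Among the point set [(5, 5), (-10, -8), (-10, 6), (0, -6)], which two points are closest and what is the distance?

Computing all pairwise distances among 4 points:

d((5, 5), (-10, -8)) = 19.8494
d((5, 5), (-10, 6)) = 15.0333
d((5, 5), (0, -6)) = 12.083
d((-10, -8), (-10, 6)) = 14.0
d((-10, -8), (0, -6)) = 10.198 <-- minimum
d((-10, 6), (0, -6)) = 15.6205

Closest pair: (-10, -8) and (0, -6) with distance 10.198

The closest pair is (-10, -8) and (0, -6) with Euclidean distance 10.198. For 4 points, brute-force pairwise comparison is shown above. For large n, the divide-and-conquer algorithm (sort by x, recurse on halves, check the dividing strip) achieves O(n log n).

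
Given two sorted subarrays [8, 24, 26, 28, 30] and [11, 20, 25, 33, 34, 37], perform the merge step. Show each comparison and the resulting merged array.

Merging process:

Compare 8 vs 11: take 8 from left. Merged: [8]
Compare 24 vs 11: take 11 from right. Merged: [8, 11]
Compare 24 vs 20: take 20 from right. Merged: [8, 11, 20]
Compare 24 vs 25: take 24 from left. Merged: [8, 11, 20, 24]
Compare 26 vs 25: take 25 from right. Merged: [8, 11, 20, 24, 25]
Compare 26 vs 33: take 26 from left. Merged: [8, 11, 20, 24, 25, 26]
Compare 28 vs 33: take 28 from left. Merged: [8, 11, 20, 24, 25, 26, 28]
Compare 30 vs 33: take 30 from left. Merged: [8, 11, 20, 24, 25, 26, 28, 30]
Append remaining from right: [33, 34, 37]. Merged: [8, 11, 20, 24, 25, 26, 28, 30, 33, 34, 37]

Final merged array: [8, 11, 20, 24, 25, 26, 28, 30, 33, 34, 37]
Total comparisons: 8

The merged array is [8, 11, 20, 24, 25, 26, 28, 30, 33, 34, 37], requiring 8 comparisons. The merge step runs in O(n) time where n is the total number of elements.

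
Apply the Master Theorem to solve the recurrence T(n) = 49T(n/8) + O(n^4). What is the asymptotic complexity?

Master Theorem for T(n) = 49T(n/8) + O(n^4):

a = 49, b = 8, c = 4
log_b(a) = log_8(49) = 1.8716

Case 3: c = 4 > log_8(49) = 1.8716
T(n) = O(n^4) = O(n^4)

For T(n) = 49T(n/8) + O(n^4): log_8(49) = 1.8716. This is Case 3 of the Master Theorem (c > log_b(a), work dominated by root), giving O(n^4).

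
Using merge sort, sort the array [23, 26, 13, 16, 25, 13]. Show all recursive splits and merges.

Merge sort trace:

Split: [23, 26, 13, 16, 25, 13] -> [23, 26, 13] and [16, 25, 13]
  Split: [23, 26, 13] -> [23] and [26, 13]
    Split: [26, 13] -> [26] and [13]
    Merge: [26] + [13] -> [13, 26]
  Merge: [23] + [13, 26] -> [13, 23, 26]
  Split: [16, 25, 13] -> [16] and [25, 13]
    Split: [25, 13] -> [25] and [13]
    Merge: [25] + [13] -> [13, 25]
  Merge: [16] + [13, 25] -> [13, 16, 25]
Merge: [13, 23, 26] + [13, 16, 25] -> [13, 13, 16, 23, 25, 26]

Final sorted array: [13, 13, 16, 23, 25, 26]

The merge sort proceeds by recursively splitting the array and merging sorted halves.
After all merges, the sorted array is [13, 13, 16, 23, 25, 26].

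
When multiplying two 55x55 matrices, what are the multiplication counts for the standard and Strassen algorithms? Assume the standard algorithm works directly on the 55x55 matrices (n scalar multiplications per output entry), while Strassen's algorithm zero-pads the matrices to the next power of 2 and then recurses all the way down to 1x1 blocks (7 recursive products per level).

Matrix multiplication for 55x55 matrices:

Strassen's algorithm requires power-of-2 dimensions. Pad 55x55 to 64x64 (next power of 2).

Standard algorithm: 55^3 = 166375 multiplications
Strassen's algorithm: 7^(log2(64)) = 7^6 = 117649 multiplications
Savings: 166375 - 117649 = 48726 multiplications

Standard: 166375 multiplications (55^3). Strassen: 117649 multiplications (7^6, after padding to 64x64). Strassen reduces 8 recursive multiplications to 7 at each level.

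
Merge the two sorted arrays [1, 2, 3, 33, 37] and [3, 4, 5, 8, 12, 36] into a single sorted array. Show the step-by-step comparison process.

Merging process:

Compare 1 vs 3: take 1 from left. Merged: [1]
Compare 2 vs 3: take 2 from left. Merged: [1, 2]
Compare 3 vs 3: take 3 from left. Merged: [1, 2, 3]
Compare 33 vs 3: take 3 from right. Merged: [1, 2, 3, 3]
Compare 33 vs 4: take 4 from right. Merged: [1, 2, 3, 3, 4]
Compare 33 vs 5: take 5 from right. Merged: [1, 2, 3, 3, 4, 5]
Compare 33 vs 8: take 8 from right. Merged: [1, 2, 3, 3, 4, 5, 8]
Compare 33 vs 12: take 12 from right. Merged: [1, 2, 3, 3, 4, 5, 8, 12]
Compare 33 vs 36: take 33 from left. Merged: [1, 2, 3, 3, 4, 5, 8, 12, 33]
Compare 37 vs 36: take 36 from right. Merged: [1, 2, 3, 3, 4, 5, 8, 12, 33, 36]
Append remaining from left: [37]. Merged: [1, 2, 3, 3, 4, 5, 8, 12, 33, 36, 37]

Final merged array: [1, 2, 3, 3, 4, 5, 8, 12, 33, 36, 37]
Total comparisons: 10

The merged array is [1, 2, 3, 3, 4, 5, 8, 12, 33, 36, 37], requiring 10 comparisons. The merge step runs in O(n) time where n is the total number of elements.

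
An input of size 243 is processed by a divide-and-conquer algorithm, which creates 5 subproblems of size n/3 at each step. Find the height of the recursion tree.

For divide and conquer with division factor 3:

Problem sizes at each level:
Level 0: 243
Level 1: 81
Level 2: 27
Level 3: 9
Level 4: 3
Level 5: 1

The root is level 0 and the size-1 base case is level 5 (the tree spans levels 0 through 5, i.e. 6 levels counting the root), so the depth is the number of divisions: log_3(243) = 5

The recursion tree depth is log_3(243) = 5. At each level, the problem size is divided by 3, so it takes 5 divisions to reduce to a base case of size 1. The algorithm makes 5 recursive calls at each level.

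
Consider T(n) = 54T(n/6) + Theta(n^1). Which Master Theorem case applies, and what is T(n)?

Master Theorem for T(n) = 54T(n/6) + O(n^1):

a = 54, b = 6, c = 1
log_b(a) = log_6(54) = 2.2263

Case 1: c = 1 < log_6(54) = 2.2263
T(n) = O(n^(log_6 54))

For T(n) = 54T(n/6) + O(n^1): log_6(54) = 2.2263. This is Case 1 of the Master Theorem (c < log_b(a), work dominated by leaves), giving O(n^(log_6 54)).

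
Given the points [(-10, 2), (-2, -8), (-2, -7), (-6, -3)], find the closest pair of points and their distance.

Computing all pairwise distances among 4 points:

d((-10, 2), (-2, -8)) = 12.8062
d((-10, 2), (-2, -7)) = 12.0416
d((-10, 2), (-6, -3)) = 6.4031
d((-2, -8), (-2, -7)) = 1.0 <-- minimum
d((-2, -8), (-6, -3)) = 6.4031
d((-2, -7), (-6, -3)) = 5.6569

Closest pair: (-2, -8) and (-2, -7) with distance 1.0

The closest pair is (-2, -8) and (-2, -7) with Euclidean distance 1.0. For 4 points, brute-force pairwise comparison is shown above. For large n, the divide-and-conquer algorithm (sort by x, recurse on halves, check the dividing strip) achieves O(n log n).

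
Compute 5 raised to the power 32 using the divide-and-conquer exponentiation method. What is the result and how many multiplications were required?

Computing 5^32 by squaring (build up from 5^1; each line after the first costs one multiplication):

5^1 = 5
5^2 = (5^1)^2 = 5^2 = 25
5^4 = (5^2)^2 = 25^2 = 625
5^8 = (5^4)^2 = 625^2 = 390625
5^16 = (5^8)^2 = 390625^2 = 152587890625
5^32 = (5^16)^2 = 152587890625^2 = 23283064365386962890625

Result: 23283064365386962890625
Multiplications needed: 5 (5 lines after 5^1)

5^32 = 23283064365386962890625. Using exponentiation by squaring, this requires 5 multiplications. The key idea: if the exponent is even, square the half-power; if odd, multiply by the base once.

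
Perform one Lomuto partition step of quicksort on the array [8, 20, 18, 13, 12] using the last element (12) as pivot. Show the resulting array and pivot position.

Lomuto partition with pivot = 12:

Initial array: [8, 20, 18, 13, 12]

arr[0]=8 <= 12: swap with position 0, array becomes [8, 20, 18, 13, 12]
arr[1]=20 > 12: no swap
arr[2]=18 > 12: no swap
arr[3]=13 > 12: no swap

Place pivot at position 1: [8, 12, 18, 13, 20]
Pivot position: 1

After partitioning with pivot 12, the array becomes [8, 12, 18, 13, 20]. The pivot is placed at index 1. All elements to the left of the pivot are <= 12, and all elements to the right are > 12.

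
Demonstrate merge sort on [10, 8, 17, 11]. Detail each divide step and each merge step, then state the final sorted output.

Merge sort trace:

Split: [10, 8, 17, 11] -> [10, 8] and [17, 11]
  Split: [10, 8] -> [10] and [8]
  Merge: [10] + [8] -> [8, 10]
  Split: [17, 11] -> [17] and [11]
  Merge: [17] + [11] -> [11, 17]
Merge: [8, 10] + [11, 17] -> [8, 10, 11, 17]

Final sorted array: [8, 10, 11, 17]

The merge sort proceeds by recursively splitting the array and merging sorted halves.
After all merges, the sorted array is [8, 10, 11, 17].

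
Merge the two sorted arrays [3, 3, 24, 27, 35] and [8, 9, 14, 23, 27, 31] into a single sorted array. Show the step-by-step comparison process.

Merging process:

Compare 3 vs 8: take 3 from left. Merged: [3]
Compare 3 vs 8: take 3 from left. Merged: [3, 3]
Compare 24 vs 8: take 8 from right. Merged: [3, 3, 8]
Compare 24 vs 9: take 9 from right. Merged: [3, 3, 8, 9]
Compare 24 vs 14: take 14 from right. Merged: [3, 3, 8, 9, 14]
Compare 24 vs 23: take 23 from right. Merged: [3, 3, 8, 9, 14, 23]
Compare 24 vs 27: take 24 from left. Merged: [3, 3, 8, 9, 14, 23, 24]
Compare 27 vs 27: take 27 from left. Merged: [3, 3, 8, 9, 14, 23, 24, 27]
Compare 35 vs 27: take 27 from right. Merged: [3, 3, 8, 9, 14, 23, 24, 27, 27]
Compare 35 vs 31: take 31 from right. Merged: [3, 3, 8, 9, 14, 23, 24, 27, 27, 31]
Append remaining from left: [35]. Merged: [3, 3, 8, 9, 14, 23, 24, 27, 27, 31, 35]

Final merged array: [3, 3, 8, 9, 14, 23, 24, 27, 27, 31, 35]
Total comparisons: 10

The merged array is [3, 3, 8, 9, 14, 23, 24, 27, 27, 31, 35], requiring 10 comparisons. The merge step runs in O(n) time where n is the total number of elements.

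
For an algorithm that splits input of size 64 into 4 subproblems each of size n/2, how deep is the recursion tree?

For divide and conquer with division factor 2:

Problem sizes at each level:
Level 0: 64
Level 1: 32
Level 2: 16
Level 3: 8
Level 4: 4
Level 5: 2
Level 6: 1

The root is level 0 and the size-1 base case is level 6 (the tree spans levels 0 through 6, i.e. 7 levels counting the root), so the depth is the number of divisions: log_2(64) = 6

The recursion tree depth is log_2(64) = 6. At each level, the problem size is divided by 2, so it takes 6 divisions to reduce to a base case of size 1. The algorithm makes 4 recursive calls at each level.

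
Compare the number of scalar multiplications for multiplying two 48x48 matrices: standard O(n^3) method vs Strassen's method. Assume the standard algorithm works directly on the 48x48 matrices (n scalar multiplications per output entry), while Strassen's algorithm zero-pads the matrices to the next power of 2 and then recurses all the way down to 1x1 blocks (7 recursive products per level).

Matrix multiplication for 48x48 matrices:

Strassen's algorithm requires power-of-2 dimensions. Pad 48x48 to 64x64 (next power of 2).

Standard algorithm: 48^3 = 110592 multiplications
Strassen's algorithm: 7^(log2(64)) = 7^6 = 117649 multiplications
Difference: 110592 - 117649 = -7057 (Strassen uses MORE here due to padding overhead — for small or just-over-power-of-2 n, padding can outweigh the per-level savings)

Standard: 110592 multiplications (48^3). Strassen: 117649 multiplications (7^6, after padding to 64x64). Strassen reduces 8 recursive multiplications to 7 at each level.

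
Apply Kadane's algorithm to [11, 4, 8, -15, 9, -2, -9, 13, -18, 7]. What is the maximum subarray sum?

Using Kadane's algorithm on [11, 4, 8, -15, 9, -2, -9, 13, -18, 7]:

Scanning through the array:
Position 1 (value 4): max_ending_here = 15, max_so_far = 15
Position 2 (value 8): max_ending_here = 23, max_so_far = 23
Position 3 (value -15): max_ending_here = 8, max_so_far = 23
Position 4 (value 9): max_ending_here = 17, max_so_far = 23
Position 5 (value -2): max_ending_here = 15, max_so_far = 23
Position 6 (value -9): max_ending_here = 6, max_so_far = 23
Position 7 (value 13): max_ending_here = 19, max_so_far = 23
Position 8 (value -18): max_ending_here = 1, max_so_far = 23
Position 9 (value 7): max_ending_here = 8, max_so_far = 23

Maximum subarray: [11, 4, 8]
Maximum sum: 23

The maximum subarray is [11, 4, 8] with sum 23. This subarray runs from index 0 to index 2.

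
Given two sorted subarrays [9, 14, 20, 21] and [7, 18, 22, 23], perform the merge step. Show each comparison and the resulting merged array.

Merging process:

Compare 9 vs 7: take 7 from right. Merged: [7]
Compare 9 vs 18: take 9 from left. Merged: [7, 9]
Compare 14 vs 18: take 14 from left. Merged: [7, 9, 14]
Compare 20 vs 18: take 18 from right. Merged: [7, 9, 14, 18]
Compare 20 vs 22: take 20 from left. Merged: [7, 9, 14, 18, 20]
Compare 21 vs 22: take 21 from left. Merged: [7, 9, 14, 18, 20, 21]
Append remaining from right: [22, 23]. Merged: [7, 9, 14, 18, 20, 21, 22, 23]

Final merged array: [7, 9, 14, 18, 20, 21, 22, 23]
Total comparisons: 6

The merged array is [7, 9, 14, 18, 20, 21, 22, 23], requiring 6 comparisons. The merge step runs in O(n) time where n is the total number of elements.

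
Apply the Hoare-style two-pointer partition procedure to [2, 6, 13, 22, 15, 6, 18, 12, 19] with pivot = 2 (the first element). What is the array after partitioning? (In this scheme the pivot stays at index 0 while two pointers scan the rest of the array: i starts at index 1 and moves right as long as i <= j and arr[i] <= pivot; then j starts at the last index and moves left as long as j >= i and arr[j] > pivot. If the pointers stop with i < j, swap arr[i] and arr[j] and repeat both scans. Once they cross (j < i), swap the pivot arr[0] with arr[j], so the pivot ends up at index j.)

Hoare-style two-pointer partition with pivot = 2:

Initial array: [2, 6, 13, 22, 15, 6, 18, 12, 19]

Pointers start at i = 1, j = 8.
i ends at 1, j ends at 0: the pointers have crossed (j < i), so scanning stops.

j = 0, so swapping arr[0] with arr[j] leaves the pivot at position 0: [2, 6, 13, 22, 15, 6, 18, 12, 19]
Pivot position: 0

After partitioning with pivot 2, the array becomes [2, 6, 13, 22, 15, 6, 18, 12, 19]. The pivot is placed at index 0. All elements to the left of the pivot are <= 2, and all elements to the right are > 2.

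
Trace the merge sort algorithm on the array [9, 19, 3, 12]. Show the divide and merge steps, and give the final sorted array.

Merge sort trace:

Split: [9, 19, 3, 12] -> [9, 19] and [3, 12]
  Split: [9, 19] -> [9] and [19]
  Merge: [9] + [19] -> [9, 19]
  Split: [3, 12] -> [3] and [12]
  Merge: [3] + [12] -> [3, 12]
Merge: [9, 19] + [3, 12] -> [3, 9, 12, 19]

Final sorted array: [3, 9, 12, 19]

The merge sort proceeds by recursively splitting the array and merging sorted halves.
After all merges, the sorted array is [3, 9, 12, 19].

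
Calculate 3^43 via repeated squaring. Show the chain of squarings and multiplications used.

Computing 3^43 by squaring (build up from 3^1; each line after the first costs one multiplication):

3^1 = 3
3^2 = (3^1)^2 = 3^2 = 9
3^4 = (3^2)^2 = 9^2 = 81
3^5 = 3 * 3^4 = 3 * 81 = 243
3^10 = (3^5)^2 = 243^2 = 59049
3^20 = (3^10)^2 = 59049^2 = 3486784401
3^21 = 3 * 3^20 = 3 * 3486784401 = 10460353203
3^42 = (3^21)^2 = 10460353203^2 = 109418989131512359209
3^43 = 3 * 3^42 = 3 * 109418989131512359209 = 328256967394537077627

Result: 328256967394537077627
Multiplications needed: 8 (8 lines after 3^1)

3^43 = 328256967394537077627. Using exponentiation by squaring, this requires 8 multiplications. The key idea: if the exponent is even, square the half-power; if odd, multiply by the base once.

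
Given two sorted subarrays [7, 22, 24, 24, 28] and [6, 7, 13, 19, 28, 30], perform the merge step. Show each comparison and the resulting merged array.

Merging process:

Compare 7 vs 6: take 6 from right. Merged: [6]
Compare 7 vs 7: take 7 from left. Merged: [6, 7]
Compare 22 vs 7: take 7 from right. Merged: [6, 7, 7]
Compare 22 vs 13: take 13 from right. Merged: [6, 7, 7, 13]
Compare 22 vs 19: take 19 from right. Merged: [6, 7, 7, 13, 19]
Compare 22 vs 28: take 22 from left. Merged: [6, 7, 7, 13, 19, 22]
Compare 24 vs 28: take 24 from left. Merged: [6, 7, 7, 13, 19, 22, 24]
Compare 24 vs 28: take 24 from left. Merged: [6, 7, 7, 13, 19, 22, 24, 24]
Compare 28 vs 28: take 28 from left. Merged: [6, 7, 7, 13, 19, 22, 24, 24, 28]
Append remaining from right: [28, 30]. Merged: [6, 7, 7, 13, 19, 22, 24, 24, 28, 28, 30]

Final merged array: [6, 7, 7, 13, 19, 22, 24, 24, 28, 28, 30]
Total comparisons: 9

The merged array is [6, 7, 7, 13, 19, 22, 24, 24, 28, 28, 30], requiring 9 comparisons. The merge step runs in O(n) time where n is the total number of elements.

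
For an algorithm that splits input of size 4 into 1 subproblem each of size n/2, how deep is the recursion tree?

For divide and conquer with division factor 2:

Problem sizes at each level:
Level 0: 4
Level 1: 2
Level 2: 1

The root is level 0 and the size-1 base case is level 2 (the tree spans levels 0 through 2, i.e. 3 levels counting the root), so the depth is the number of divisions: log_2(4) = 2

The recursion tree depth is log_2(4) = 2. At each level, the problem size is divided by 2, so it takes 2 divisions to reduce to a base case of size 1. The algorithm makes 1 recursive call at each level.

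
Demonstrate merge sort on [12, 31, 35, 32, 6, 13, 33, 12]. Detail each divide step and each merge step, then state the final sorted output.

Merge sort trace:

Split: [12, 31, 35, 32, 6, 13, 33, 12] -> [12, 31, 35, 32] and [6, 13, 33, 12]
  Split: [12, 31, 35, 32] -> [12, 31] and [35, 32]
    Split: [12, 31] -> [12] and [31]
    Merge: [12] + [31] -> [12, 31]
    Split: [35, 32] -> [35] and [32]
    Merge: [35] + [32] -> [32, 35]
  Merge: [12, 31] + [32, 35] -> [12, 31, 32, 35]
  Split: [6, 13, 33, 12] -> [6, 13] and [33, 12]
    Split: [6, 13] -> [6] and [13]
    Merge: [6] + [13] -> [6, 13]
    Split: [33, 12] -> [33] and [12]
    Merge: [33] + [12] -> [12, 33]
  Merge: [6, 13] + [12, 33] -> [6, 12, 13, 33]
Merge: [12, 31, 32, 35] + [6, 12, 13, 33] -> [6, 12, 12, 13, 31, 32, 33, 35]

Final sorted array: [6, 12, 12, 13, 31, 32, 33, 35]

The merge sort proceeds by recursively splitting the array and merging sorted halves.
After all merges, the sorted array is [6, 12, 12, 13, 31, 32, 33, 35].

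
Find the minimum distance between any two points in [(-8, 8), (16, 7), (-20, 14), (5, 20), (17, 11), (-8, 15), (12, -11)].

Computing all pairwise distances among 7 points:

d((-8, 8), (16, 7)) = 24.0208
d((-8, 8), (-20, 14)) = 13.4164
d((-8, 8), (5, 20)) = 17.6918
d((-8, 8), (17, 11)) = 25.1794
d((-8, 8), (-8, 15)) = 7.0
d((-8, 8), (12, -11)) = 27.5862
d((16, 7), (-20, 14)) = 36.6742
d((16, 7), (5, 20)) = 17.0294
d((16, 7), (17, 11)) = 4.1231 <-- minimum
d((16, 7), (-8, 15)) = 25.2982
d((16, 7), (12, -11)) = 18.4391
d((-20, 14), (5, 20)) = 25.7099
d((-20, 14), (17, 11)) = 37.1214
d((-20, 14), (-8, 15)) = 12.0416
d((-20, 14), (12, -11)) = 40.6079
d((5, 20), (17, 11)) = 15.0
d((5, 20), (-8, 15)) = 13.9284
d((5, 20), (12, -11)) = 31.7805
d((17, 11), (-8, 15)) = 25.318
d((17, 11), (12, -11)) = 22.561
d((-8, 15), (12, -11)) = 32.8024

Closest pair: (16, 7) and (17, 11) with distance 4.1231

The closest pair is (16, 7) and (17, 11) with Euclidean distance 4.1231. For 7 points, brute-force pairwise comparison is shown above. For large n, the divide-and-conquer algorithm (sort by x, recurse on halves, check the dividing strip) achieves O(n log n).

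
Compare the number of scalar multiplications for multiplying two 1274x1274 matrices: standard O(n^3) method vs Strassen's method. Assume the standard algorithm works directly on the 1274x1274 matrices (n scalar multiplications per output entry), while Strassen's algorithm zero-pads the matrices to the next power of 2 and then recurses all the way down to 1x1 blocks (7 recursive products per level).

Matrix multiplication for 1274x1274 matrices:

Strassen's algorithm requires power-of-2 dimensions. Pad 1274x1274 to 2048x2048 (next power of 2).

Standard algorithm: 1274^3 = 2067798824 multiplications
Strassen's algorithm: 7^(log2(2048)) = 7^11 = 1977326743 multiplications
Savings: 2067798824 - 1977326743 = 90472081 multiplications

Standard: 2067798824 multiplications (1274^3). Strassen: 1977326743 multiplications (7^11, after padding to 2048x2048). Strassen reduces 8 recursive multiplications to 7 at each level.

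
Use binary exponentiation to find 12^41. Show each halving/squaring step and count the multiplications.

Computing 12^41 by squaring (build up from 12^1; each line after the first costs one multiplication):

12^1 = 12
12^2 = (12^1)^2 = 12^2 = 144
12^4 = (12^2)^2 = 144^2 = 20736
12^5 = 12 * 12^4 = 12 * 20736 = 248832
12^10 = (12^5)^2 = 248832^2 = 61917364224
12^20 = (12^10)^2 = 61917364224^2 = 3833759992447475122176
12^40 = (12^20)^2 = 3833759992447475122176^2 = 14697715679690864505827555550150426126974976
12^41 = 12 * 12^40 = 12 * 14697715679690864505827555550150426126974976 = 176372588156290374069930666601805113523699712

Result: 176372588156290374069930666601805113523699712
Multiplications needed: 7 (7 lines after 12^1)

12^41 = 176372588156290374069930666601805113523699712. Using exponentiation by squaring, this requires 7 multiplications. The key idea: if the exponent is even, square the half-power; if odd, multiply by the base once.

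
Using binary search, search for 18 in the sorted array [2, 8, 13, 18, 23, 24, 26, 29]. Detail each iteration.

Binary search for 18 in [2, 8, 13, 18, 23, 24, 26, 29]:

lo=0, hi=7, mid=3, arr[mid]=18 -> Found target at index 3!

Binary search finds 18 at index 3 after 1 comparisons. The search repeatedly halves the search space by comparing with the middle element.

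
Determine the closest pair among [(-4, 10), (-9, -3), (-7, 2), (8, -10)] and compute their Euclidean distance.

Computing all pairwise distances among 4 points:

d((-4, 10), (-9, -3)) = 13.9284
d((-4, 10), (-7, 2)) = 8.544
d((-4, 10), (8, -10)) = 23.3238
d((-9, -3), (-7, 2)) = 5.3852 <-- minimum
d((-9, -3), (8, -10)) = 18.3848
d((-7, 2), (8, -10)) = 19.2094

Closest pair: (-9, -3) and (-7, 2) with distance 5.3852

The closest pair is (-9, -3) and (-7, 2) with Euclidean distance 5.3852. For 4 points, brute-force pairwise comparison is shown above. For large n, the divide-and-conquer algorithm (sort by x, recurse on halves, check the dividing strip) achieves O(n log n).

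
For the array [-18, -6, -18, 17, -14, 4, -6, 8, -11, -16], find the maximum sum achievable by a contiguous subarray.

Using Kadane's algorithm on [-18, -6, -18, 17, -14, 4, -6, 8, -11, -16]:

Scanning through the array:
Position 1 (value -6): max_ending_here = -6, max_so_far = -6
Position 2 (value -18): max_ending_here = -18, max_so_far = -6
Position 3 (value 17): max_ending_here = 17, max_so_far = 17
Position 4 (value -14): max_ending_here = 3, max_so_far = 17
Position 5 (value 4): max_ending_here = 7, max_so_far = 17
Position 6 (value -6): max_ending_here = 1, max_so_far = 17
Position 7 (value 8): max_ending_here = 9, max_so_far = 17
Position 8 (value -11): max_ending_here = -2, max_so_far = 17
Position 9 (value -16): max_ending_here = -16, max_so_far = 17

Maximum subarray: [17]
Maximum sum: 17

The maximum subarray is [17] with sum 17. This subarray runs from index 3 to index 3.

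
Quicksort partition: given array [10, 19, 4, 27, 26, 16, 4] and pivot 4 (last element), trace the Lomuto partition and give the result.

Lomuto partition with pivot = 4:

Initial array: [10, 19, 4, 27, 26, 16, 4]

arr[0]=10 > 4: no swap
arr[1]=19 > 4: no swap
arr[2]=4 <= 4: swap with position 0, array becomes [4, 19, 10, 27, 26, 16, 4]
arr[3]=27 > 4: no swap
arr[4]=26 > 4: no swap
arr[5]=16 > 4: no swap

Place pivot at position 1: [4, 4, 10, 27, 26, 16, 19]
Pivot position: 1

After partitioning with pivot 4, the array becomes [4, 4, 10, 27, 26, 16, 19]. The pivot is placed at index 1. All elements to the left of the pivot are <= 4, and all elements to the right are > 4.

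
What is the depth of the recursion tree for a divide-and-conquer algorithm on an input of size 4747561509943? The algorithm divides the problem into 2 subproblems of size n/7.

For divide and conquer with division factor 7:

Problem sizes at each level:
Level 0: 4747561509943
Level 1: 678223072849
Level 2: 96889010407
Level 3: 13841287201
Level 4: 1977326743
Level 5: 282475249
Level 6: 40353607
Level 7: 5764801
Level 8: 823543
Level 9: 117649
Level 10: 16807
Level 11: 2401
Level 12: 343
Level 13: 49
Level 14: 7
Level 15: 1

The root is level 0 and the size-1 base case is level 15 (the tree spans levels 0 through 15, i.e. 16 levels counting the root), so the depth is the number of divisions: log_7(4747561509943) = 15

The recursion tree depth is log_7(4747561509943) = 15. At each level, the problem size is divided by 7, so it takes 15 divisions to reduce to a base case of size 1. The algorithm makes 2 recursive calls at each level.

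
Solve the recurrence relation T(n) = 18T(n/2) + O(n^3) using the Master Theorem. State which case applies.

Master Theorem for T(n) = 18T(n/2) + O(n^3):

a = 18, b = 2, c = 3
log_b(a) = log_2(18) = 4.1699

Case 1: c = 3 < log_2(18) = 4.1699
T(n) = O(n^(log_2 18))

For T(n) = 18T(n/2) + O(n^3): log_2(18) = 4.1699. This is Case 1 of the Master Theorem (c < log_b(a), work dominated by leaves), giving O(n^(log_2 18)).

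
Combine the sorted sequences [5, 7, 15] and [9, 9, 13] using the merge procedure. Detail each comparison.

Merging process:

Compare 5 vs 9: take 5 from left. Merged: [5]
Compare 7 vs 9: take 7 from left. Merged: [5, 7]
Compare 15 vs 9: take 9 from right. Merged: [5, 7, 9]
Compare 15 vs 9: take 9 from right. Merged: [5, 7, 9, 9]
Compare 15 vs 13: take 13 from right. Merged: [5, 7, 9, 9, 13]
Append remaining from left: [15]. Merged: [5, 7, 9, 9, 13, 15]

Final merged array: [5, 7, 9, 9, 13, 15]
Total comparisons: 5

The merged array is [5, 7, 9, 9, 13, 15], requiring 5 comparisons. The merge step runs in O(n) time where n is the total number of elements.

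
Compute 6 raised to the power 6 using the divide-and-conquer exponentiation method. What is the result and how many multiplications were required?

Computing 6^6 by squaring (build up from 6^1; each line after the first costs one multiplication):

6^1 = 6
6^2 = (6^1)^2 = 6^2 = 36
6^3 = 6 * 6^2 = 6 * 36 = 216
6^6 = (6^3)^2 = 216^2 = 46656

Result: 46656
Multiplications needed: 3 (3 lines after 6^1)

6^6 = 46656. Using exponentiation by squaring, this requires 3 multiplications. The key idea: if the exponent is even, square the half-power; if odd, multiply by the base once.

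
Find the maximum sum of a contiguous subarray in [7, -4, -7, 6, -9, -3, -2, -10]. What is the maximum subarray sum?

Using Kadane's algorithm on [7, -4, -7, 6, -9, -3, -2, -10]:

Scanning through the array:
Position 1 (value -4): max_ending_here = 3, max_so_far = 7
Position 2 (value -7): max_ending_here = -4, max_so_far = 7
Position 3 (value 6): max_ending_here = 6, max_so_far = 7
Position 4 (value -9): max_ending_here = -3, max_so_far = 7
Position 5 (value -3): max_ending_here = -3, max_so_far = 7
Position 6 (value -2): max_ending_here = -2, max_so_far = 7
Position 7 (value -10): max_ending_here = -10, max_so_far = 7

Maximum subarray: [7]
Maximum sum: 7

The maximum subarray is [7] with sum 7. This subarray runs from index 0 to index 0.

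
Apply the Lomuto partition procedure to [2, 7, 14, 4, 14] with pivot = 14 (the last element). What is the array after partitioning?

Lomuto partition with pivot = 14:

Initial array: [2, 7, 14, 4, 14]

arr[0]=2 <= 14: swap with position 0, array becomes [2, 7, 14, 4, 14]
arr[1]=7 <= 14: swap with position 1, array becomes [2, 7, 14, 4, 14]
arr[2]=14 <= 14: swap with position 2, array becomes [2, 7, 14, 4, 14]
arr[3]=4 <= 14: swap with position 3, array becomes [2, 7, 14, 4, 14]

Place pivot at position 4: [2, 7, 14, 4, 14]
Pivot position: 4

After partitioning with pivot 14, the array becomes [2, 7, 14, 4, 14]. The pivot is placed at index 4. All elements to the left of the pivot are <= 14, and all elements to the right are > 14.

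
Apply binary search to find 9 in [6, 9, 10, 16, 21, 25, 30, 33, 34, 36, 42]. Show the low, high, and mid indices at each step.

Binary search for 9 in [6, 9, 10, 16, 21, 25, 30, 33, 34, 36, 42]:

lo=0, hi=10, mid=5, arr[mid]=25 -> 25 > 9, search left half
lo=0, hi=4, mid=2, arr[mid]=10 -> 10 > 9, search left half
lo=0, hi=1, mid=0, arr[mid]=6 -> 6 < 9, search right half
lo=1, hi=1, mid=1, arr[mid]=9 -> Found target at index 1!

Binary search finds 9 at index 1 after 4 comparisons. The search repeatedly halves the search space by comparing with the middle element.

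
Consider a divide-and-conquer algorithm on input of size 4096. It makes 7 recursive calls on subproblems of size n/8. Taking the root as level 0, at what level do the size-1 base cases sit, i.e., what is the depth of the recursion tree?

For divide and conquer with division factor 8:

Problem sizes at each level:
Level 0: 4096
Level 1: 512
Level 2: 64
Level 3: 8
Level 4: 1

The root is level 0 and the size-1 base case is level 4 (the tree spans levels 0 through 4, i.e. 5 levels counting the root), so the depth is the number of divisions: log_8(4096) = 4

The recursion tree depth is log_8(4096) = 4. At each level, the problem size is divided by 8, so it takes 4 divisions to reduce to a base case of size 1. The algorithm makes 7 recursive calls at each level.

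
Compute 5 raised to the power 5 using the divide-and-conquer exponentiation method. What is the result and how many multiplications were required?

Computing 5^5 by squaring (build up from 5^1; each line after the first costs one multiplication):

5^1 = 5
5^2 = (5^1)^2 = 5^2 = 25
5^4 = (5^2)^2 = 25^2 = 625
5^5 = 5 * 5^4 = 5 * 625 = 3125

Result: 3125
Multiplications needed: 3 (3 lines after 5^1)

5^5 = 3125. Using exponentiation by squaring, this requires 3 multiplications. The key idea: if the exponent is even, square the half-power; if odd, multiply by the base once.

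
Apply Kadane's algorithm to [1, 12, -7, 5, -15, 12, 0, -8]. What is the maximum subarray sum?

Using Kadane's algorithm on [1, 12, -7, 5, -15, 12, 0, -8]:

Scanning through the array:
Position 1 (value 12): max_ending_here = 13, max_so_far = 13
Position 2 (value -7): max_ending_here = 6, max_so_far = 13
Position 3 (value 5): max_ending_here = 11, max_so_far = 13
Position 4 (value -15): max_ending_here = -4, max_so_far = 13
Position 5 (value 12): max_ending_here = 12, max_so_far = 13
Position 6 (value 0): max_ending_here = 12, max_so_far = 13
Position 7 (value -8): max_ending_here = 4, max_so_far = 13

Maximum subarray: [1, 12]
Maximum sum: 13

The maximum subarray is [1, 12] with sum 13. This subarray runs from index 0 to index 1.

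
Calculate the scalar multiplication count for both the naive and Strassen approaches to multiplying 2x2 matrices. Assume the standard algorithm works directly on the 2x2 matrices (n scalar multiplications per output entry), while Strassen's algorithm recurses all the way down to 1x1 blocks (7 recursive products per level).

Matrix multiplication for 2x2 matrices:

Standard algorithm: 2^3 = 8 multiplications
Strassen's algorithm: 7^(log2(2)) = 7^1 = 7 multiplications
Savings: 8 - 7 = 1 multiplications

Standard: 8 multiplications (2^3). Strassen: 7 multiplications (7^1). Strassen reduces 8 recursive multiplications to 7 at each level.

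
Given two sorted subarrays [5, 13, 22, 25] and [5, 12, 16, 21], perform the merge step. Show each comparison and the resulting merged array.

Merging process:

Compare 5 vs 5: take 5 from left. Merged: [5]
Compare 13 vs 5: take 5 from right. Merged: [5, 5]
Compare 13 vs 12: take 12 from right. Merged: [5, 5, 12]
Compare 13 vs 16: take 13 from left. Merged: [5, 5, 12, 13]
Compare 22 vs 16: take 16 from right. Merged: [5, 5, 12, 13, 16]
Compare 22 vs 21: take 21 from right. Merged: [5, 5, 12, 13, 16, 21]
Append remaining from left: [22, 25]. Merged: [5, 5, 12, 13, 16, 21, 22, 25]

Final merged array: [5, 5, 12, 13, 16, 21, 22, 25]
Total comparisons: 6

The merged array is [5, 5, 12, 13, 16, 21, 22, 25], requiring 6 comparisons. The merge step runs in O(n) time where n is the total number of elements.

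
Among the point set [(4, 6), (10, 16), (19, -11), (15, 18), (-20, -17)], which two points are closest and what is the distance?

Computing all pairwise distances among 5 points:

d((4, 6), (10, 16)) = 11.6619
d((4, 6), (19, -11)) = 22.6716
d((4, 6), (15, 18)) = 16.2788
d((4, 6), (-20, -17)) = 33.2415
d((10, 16), (19, -11)) = 28.4605
d((10, 16), (15, 18)) = 5.3852 <-- minimum
d((10, 16), (-20, -17)) = 44.5982
d((19, -11), (15, 18)) = 29.2746
d((19, -11), (-20, -17)) = 39.4588
d((15, 18), (-20, -17)) = 49.4975

Closest pair: (10, 16) and (15, 18) with distance 5.3852

The closest pair is (10, 16) and (15, 18) with Euclidean distance 5.3852. For 5 points, brute-force pairwise comparison is shown above. For large n, the divide-and-conquer algorithm (sort by x, recurse on halves, check the dividing strip) achieves O(n log n).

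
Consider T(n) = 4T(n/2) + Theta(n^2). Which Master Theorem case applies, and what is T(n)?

Master Theorem for T(n) = 4T(n/2) + O(n^2):

a = 4, b = 2, c = 2
log_b(a) = log_2(4) = 2.0000

Case 2: c = 2 = log_2(4) = 2.0000
T(n) = O(n^2 log n) = O(n^2 log n)

For T(n) = 4T(n/2) + O(n^2): log_2(4) = 2.0000. This is Case 2 of the Master Theorem (c = log_b(a), equal work at all levels), giving O(n^2 log n).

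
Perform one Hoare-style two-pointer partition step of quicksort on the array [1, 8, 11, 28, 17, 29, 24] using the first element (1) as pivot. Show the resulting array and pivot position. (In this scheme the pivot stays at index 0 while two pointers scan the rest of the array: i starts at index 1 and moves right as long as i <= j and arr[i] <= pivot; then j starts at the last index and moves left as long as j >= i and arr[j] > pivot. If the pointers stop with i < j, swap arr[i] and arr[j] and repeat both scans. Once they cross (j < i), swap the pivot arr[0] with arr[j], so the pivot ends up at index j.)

Hoare-style two-pointer partition with pivot = 1:

Initial array: [1, 8, 11, 28, 17, 29, 24]

Pointers start at i = 1, j = 6.
i ends at 1, j ends at 0: the pointers have crossed (j < i), so scanning stops.

j = 0, so swapping arr[0] with arr[j] leaves the pivot at position 0: [1, 8, 11, 28, 17, 29, 24]
Pivot position: 0

After partitioning with pivot 1, the array becomes [1, 8, 11, 28, 17, 29, 24]. The pivot is placed at index 0. All elements to the left of the pivot are <= 1, and all elements to the right are > 1.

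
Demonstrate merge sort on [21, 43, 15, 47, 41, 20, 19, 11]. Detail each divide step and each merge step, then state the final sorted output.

Merge sort trace:

Split: [21, 43, 15, 47, 41, 20, 19, 11] -> [21, 43, 15, 47] and [41, 20, 19, 11]
  Split: [21, 43, 15, 47] -> [21, 43] and [15, 47]
    Split: [21, 43] -> [21] and [43]
    Merge: [21] + [43] -> [21, 43]
    Split: [15, 47] -> [15] and [47]
    Merge: [15] + [47] -> [15, 47]
  Merge: [21, 43] + [15, 47] -> [15, 21, 43, 47]
  Split: [41, 20, 19, 11] -> [41, 20] and [19, 11]
    Split: [41, 20] -> [41] and [20]
    Merge: [41] + [20] -> [20, 41]
    Split: [19, 11] -> [19] and [11]
    Merge: [19] + [11] -> [11, 19]
  Merge: [20, 41] + [11, 19] -> [11, 19, 20, 41]
Merge: [15, 21, 43, 47] + [11, 19, 20, 41] -> [11, 15, 19, 20, 21, 41, 43, 47]

Final sorted array: [11, 15, 19, 20, 21, 41, 43, 47]

The merge sort proceeds by recursively splitting the array and merging sorted halves.
After all merges, the sorted array is [11, 15, 19, 20, 21, 41, 43, 47].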